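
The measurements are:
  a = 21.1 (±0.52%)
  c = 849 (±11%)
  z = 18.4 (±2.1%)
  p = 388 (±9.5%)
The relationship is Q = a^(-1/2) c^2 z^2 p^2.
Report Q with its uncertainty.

(8.00 ± 2.35) × 10^12

Q is a product of powers, so relative uncertainties combine in quadrature:
  (−½·δa/a)² = (-0.5×0.00520)² = 6.76e-06;  (2·δc/c)² = (2×0.110)² = 0.0484;  (2·δz/z)² = (2×0.0210)² = 0.00176;  (2·δp/p)² = (2×0.0950)² = 0.0361
δQ/Q = √(0.0863) = 0.294
Q = 8e+12, so δQ = 0.294 × 8e+12 = 2.35e+12.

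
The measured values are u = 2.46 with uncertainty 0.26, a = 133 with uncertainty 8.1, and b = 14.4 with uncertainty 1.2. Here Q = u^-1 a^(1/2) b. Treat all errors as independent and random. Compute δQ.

Relative error in a monomial: (δQ/Q)² = Σ (nᵢ · δxᵢ/xᵢ)².
  (-1·δu/u)² = (-1×0.106)² = 0.0112;  (½·δa/a)² = (0.5×0.0609)² = 0.000927;  (1·δb/b)² = (1×0.0833)² = 0.00694
δQ/Q = √(0.0190) = 0.138
Q = 67.5, so δQ = 0.138 × 67.5 = 9.32.

9.32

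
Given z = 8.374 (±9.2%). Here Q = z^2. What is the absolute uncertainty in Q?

Since Q is a product/quotient, work with relative uncertainties:
  (2·δz/z)² = (2×0.0920)² = 0.0339
δQ/Q = √(0.0339) = 0.184
Q = 70.12, so δQ = 0.184 × 70.12 = 12.9.

12.9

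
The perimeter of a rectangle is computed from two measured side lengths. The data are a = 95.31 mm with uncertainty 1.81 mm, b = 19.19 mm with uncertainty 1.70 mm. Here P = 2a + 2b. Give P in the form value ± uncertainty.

229.0 ± 4.97 mm

Each term contributes (cᵢ δxᵢ)² to (δP)²:
  (2·δa)² = 13.1;  (2·δb)² = 11.6
δP = √(24.7) = 4.97 mm
P = 229.0 mm.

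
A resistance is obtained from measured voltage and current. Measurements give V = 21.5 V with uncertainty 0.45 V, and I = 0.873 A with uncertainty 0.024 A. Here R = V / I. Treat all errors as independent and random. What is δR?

Since R is a product/quotient, work with relative uncertainties:
  (1·δV/V)² = (1×0.0209)² = 0.000438;  (-1·δI/I)² = (-1×0.0275)² = 0.000756
δR/R = √(0.00119) = 0.0346
R = 24.6 Ω, so δR = 0.0346 × 24.6 = 0.851 Ω.

0.851 Ω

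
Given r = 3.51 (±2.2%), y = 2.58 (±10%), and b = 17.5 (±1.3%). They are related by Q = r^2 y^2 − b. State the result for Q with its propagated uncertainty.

64.5 ± 16.8

Let p = r^2·y^2 = 82.0. δp/p = √((2·δr/r)² + (2·δy/y)²) = √(0.00194 + 0.0400) = 0.205, so δp = 16.8.
Q = p − b: δQ = √(δp² + δb²) = √(282 + 0.0518) = 16.8
Q = 64.5.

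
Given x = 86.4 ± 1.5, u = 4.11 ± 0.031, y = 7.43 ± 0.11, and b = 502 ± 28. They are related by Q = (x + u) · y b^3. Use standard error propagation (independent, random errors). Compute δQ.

1.44e+10

Let w = x + u = 90.5. δw = √(δx² + δu²) = √(2.25 + 0.000961) = 1.50, so δw/w = 0.0166.
Q is then a monomial in w, y, b:
δQ/Q = √((δw/w)² + (1·δy/y)² + (3·δb/b)²) = √(0.000275 + 0.000219 + 0.0280) = 0.169
Q = 8.51e+10, so δQ = 0.169 × 8.51e+10 = 1.44e+10.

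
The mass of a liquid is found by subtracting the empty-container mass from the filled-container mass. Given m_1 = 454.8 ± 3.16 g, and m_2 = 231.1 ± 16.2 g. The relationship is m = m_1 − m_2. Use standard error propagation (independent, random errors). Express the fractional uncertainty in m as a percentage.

m is a linear combination, so absolute uncertainties add in quadrature:
  (δm_1)² = 9.99;  (δm_2)² = 262
δm = √(272) = 16.5 g
m = 223.7 g, so δm/m = 16.5/223.7 = 0.0738.

7.38%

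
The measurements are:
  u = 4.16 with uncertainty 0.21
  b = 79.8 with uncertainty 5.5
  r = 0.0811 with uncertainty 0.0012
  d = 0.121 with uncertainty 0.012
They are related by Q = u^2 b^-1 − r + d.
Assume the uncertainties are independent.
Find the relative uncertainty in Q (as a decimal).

0.113

Let p = u^2·b^-1 = 0.217. δp/p = √((2·δu/u)² + (-1·δb/b)²) = √(0.0102 + 0.00475) = 0.122, so δp = 0.0265.
Q = p − r + d: δQ = √(δp² + δr² + δd²) = √(0.000703 + 1.44e-06 + 0.000144) = 0.0291
Q = 0.257, so δQ/Q = 0.0291/0.257 = 0.113.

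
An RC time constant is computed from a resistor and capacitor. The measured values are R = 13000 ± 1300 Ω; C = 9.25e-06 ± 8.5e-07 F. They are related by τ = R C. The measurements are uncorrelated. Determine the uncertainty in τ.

τ is a product of powers, so relative uncertainties combine in quadrature:
  (1·δR/R)² = (1×0.100)² = 0.0100;  (1·δC/C)² = (1×0.0919)² = 0.00844
δτ/τ = √(0.0184) = 0.136
τ = 0.120 s, so δτ = 0.136 × 0.120 = 0.0163 s.

0.0163 s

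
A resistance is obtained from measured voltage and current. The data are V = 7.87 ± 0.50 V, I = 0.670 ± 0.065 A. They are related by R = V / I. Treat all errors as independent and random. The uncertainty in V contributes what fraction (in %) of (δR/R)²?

(δR/R)² = (1·δV/V)² + (-1·δI/I)²
  V term: (1×0.0635)² = 0.00404
  I term: (-1×0.0970)² = 0.00941
Total = 0.0134. Share from V = 0.00404/0.0134 = 0.300.

30.0%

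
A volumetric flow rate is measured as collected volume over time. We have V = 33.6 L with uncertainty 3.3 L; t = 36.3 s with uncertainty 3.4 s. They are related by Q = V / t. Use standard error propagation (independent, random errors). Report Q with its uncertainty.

Products/powers → add relative errors in quadrature, weighted by exponent:
  (1·δV/V)² = (1×0.0982)² = 0.00965;  (-1·δt/t)² = (-1×0.0937)² = 0.00877
δQ/Q = √(0.0184) = 0.136
Q = 0.926 L/s, so δQ = 0.136 × 0.926 = 0.126 L/s.

0.926 ± 0.126 L/s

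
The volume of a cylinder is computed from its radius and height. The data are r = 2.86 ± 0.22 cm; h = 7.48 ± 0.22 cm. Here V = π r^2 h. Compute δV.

Relative error in a monomial: (δV/V)² = Σ (nᵢ · δxᵢ/xᵢ)².
  (2·δr/r)² = (2×0.0769)² = 0.0237;  (1·δh/h)² = (1×0.0294)² = 0.000865
δV/V = √(0.0245) = 0.157
V = 192 cm^3, so δV = 0.157 × 192 = 30.1 cm^3.

30.1 cm^3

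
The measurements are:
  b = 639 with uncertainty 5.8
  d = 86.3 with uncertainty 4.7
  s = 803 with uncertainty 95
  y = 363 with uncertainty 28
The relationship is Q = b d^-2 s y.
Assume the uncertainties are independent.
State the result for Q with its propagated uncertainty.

Each factor contributes (exponent × relative error)² to (δQ/Q)²:
  (1·δb/b)² = (1×0.00908)² = 8.24e-05;  (-2·δd/d)² = (-2×0.0545)² = 0.0119;  (1·δs/s)² = (1×0.118)² = 0.0140;  (1·δy/y)² = (1×0.0771)² = 0.00595
δQ/Q = √(0.0319) = 0.179
Q = 25000, so δQ = 0.179 × 25000 = 4470.

25000 ± 4470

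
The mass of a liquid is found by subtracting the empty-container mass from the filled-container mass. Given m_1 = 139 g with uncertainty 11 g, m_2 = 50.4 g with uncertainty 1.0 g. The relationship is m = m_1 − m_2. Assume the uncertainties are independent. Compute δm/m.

0.125

Absolute uncertainties add in quadrature for a linear combination:
  (δm_1)² = 121;  (δm_2)² = 1.00
δm = √(122) = 11.0 g
m = 88.6 g, so δm/m = 11.0/88.6 = 0.125.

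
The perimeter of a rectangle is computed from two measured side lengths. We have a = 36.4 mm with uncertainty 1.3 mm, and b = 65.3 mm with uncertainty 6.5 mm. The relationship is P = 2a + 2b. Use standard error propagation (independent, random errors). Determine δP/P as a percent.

For a sum/difference, combine absolute errors in quadrature:
  (2·δa)² = 6.76;  (2·δb)² = 169
δP = √(176) = 13.3 mm
P = 203 mm, so δP/P = 13.3/203 = 0.0652.

6.52%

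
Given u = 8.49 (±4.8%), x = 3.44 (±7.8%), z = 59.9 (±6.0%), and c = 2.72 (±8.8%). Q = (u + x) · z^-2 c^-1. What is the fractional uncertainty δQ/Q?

0.154

Let w = u + x = 11.9. δw = √(δu² + δx²) = √(0.166 + 0.0720) = 0.488, so δw/w = 0.0409.
Q is then a monomial in w, z, c:
δQ/Q = √((δw/w)² + (-2·δz/z)² + (-1·δc/c)²) = √(0.00167 + 0.0144 + 0.00774) = 0.154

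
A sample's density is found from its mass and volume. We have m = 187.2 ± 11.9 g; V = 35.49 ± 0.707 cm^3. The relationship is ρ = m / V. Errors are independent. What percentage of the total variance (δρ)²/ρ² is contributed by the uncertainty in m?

(δρ/ρ)² = (1·δm/m)² + (-1·δV/V)²
  m term: (1×0.0636)² = 0.00404
  V term: (-1×0.0199)² = 0.000397
Total = 0.00444. Share from m = 0.00404/0.00444 = 0.911.

91.1%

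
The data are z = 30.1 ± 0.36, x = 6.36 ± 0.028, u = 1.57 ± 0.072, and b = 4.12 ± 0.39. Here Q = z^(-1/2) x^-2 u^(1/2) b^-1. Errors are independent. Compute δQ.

0.000134

For a monomial Q ∝ z^(-1/2), x^-2, u^(1/2), b^-1, fractional errors add in quadrature:
  (−½·δz/z)² = (-0.5×0.0120)² = 3.58e-05;  (-2·δx/x)² = (-2×0.00440)² = 7.75e-05;  (½·δu/u)² = (0.5×0.0459)² = 0.000526;  (-1·δb/b)² = (-1×0.0947)² = 0.00896
δQ/Q = √(0.00960) = 0.0980
Q = 0.00137, so δQ = 0.0980 × 0.00137 = 0.000134.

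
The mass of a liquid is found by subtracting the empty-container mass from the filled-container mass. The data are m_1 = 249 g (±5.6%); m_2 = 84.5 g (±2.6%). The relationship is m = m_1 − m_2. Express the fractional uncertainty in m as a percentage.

8.58%

For a sum/difference, combine absolute errors in quadrature:
  (δm_1)² = 194;  (δm_2)² = 4.83
δm = √(199) = 14.1 g
m = 164 g, so δm/m = 14.1/164 = 0.0858.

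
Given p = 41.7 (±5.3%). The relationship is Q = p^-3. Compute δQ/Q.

0.159

Q ∝ p^-3, so δQ/Q = |-3| · δp/p = 3 × 0.0530 = 0.159.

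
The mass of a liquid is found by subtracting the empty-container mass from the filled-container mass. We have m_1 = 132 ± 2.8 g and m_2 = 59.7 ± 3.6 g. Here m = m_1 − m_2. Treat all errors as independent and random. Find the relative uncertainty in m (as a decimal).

Sums and differences: (δm)² = Σ (cᵢ δxᵢ)².
  (δm_1)² = 7.84;  (δm_2)² = 13.0
δm = √(20.8) = 4.56 g
m = 72.3 g, so δm/m = 4.56/72.3 = 0.0631.

0.0631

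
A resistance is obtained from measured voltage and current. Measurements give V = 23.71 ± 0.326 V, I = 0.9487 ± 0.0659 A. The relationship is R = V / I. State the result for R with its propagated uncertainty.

Products/powers → add relative errors in quadrature, weighted by exponent:
  (1·δV/V)² = (1×0.0137)² = 0.000189;  (-1·δI/I)² = (-1×0.0695)² = 0.00483
δR/R = √(0.00501) = 0.0708
R = 24.99 Ω, so δR = 0.0708 × 24.99 = 1.77 Ω.

24.99 ± 1.77 Ω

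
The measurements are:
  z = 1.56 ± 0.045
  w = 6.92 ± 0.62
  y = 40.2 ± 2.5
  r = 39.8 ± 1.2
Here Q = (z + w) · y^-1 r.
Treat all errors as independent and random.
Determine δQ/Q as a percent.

10.1%

Let u = z + w = 8.48. δu = √(δz² + δw²) = √(0.00202 + 0.384) = 0.622, so δu/u = 0.0733.
Q is then a monomial in u, y, r:
δQ/Q = √((δu/u)² + (-1·δy/y)² + (1·δr/r)²) = √(0.00537 + 0.00387 + 0.000909) = 0.101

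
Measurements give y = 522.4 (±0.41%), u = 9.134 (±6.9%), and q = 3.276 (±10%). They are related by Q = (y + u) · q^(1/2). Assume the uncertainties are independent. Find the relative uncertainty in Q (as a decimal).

Let w = y + u = 531.5. δw = √(δy² + δu²) = √(4.59 + 0.397) = 2.23, so δw/w = 0.00420.
Q is then a monomial in w, q:
δQ/Q = √((δw/w)² + (½·δq/q)²) = √(1.76e-05 + 0.00250) = 0.0502

0.0502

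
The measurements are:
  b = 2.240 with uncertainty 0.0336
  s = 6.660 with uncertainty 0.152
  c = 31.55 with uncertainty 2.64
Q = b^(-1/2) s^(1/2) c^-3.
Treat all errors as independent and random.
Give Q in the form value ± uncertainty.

(5.491 ± 1.38) × 10^-5

For a monomial Q ∝ b^(-1/2), s^(1/2), c^-3, fractional errors add in quadrature:
  (−½·δb/b)² = (-0.5×0.0150)² = 5.62e-05;  (½·δs/s)² = (0.5×0.0228)² = 0.000130;  (-3·δc/c)² = (-3×0.0837)² = 0.0630
δQ/Q = √(0.0632) = 0.251
Q = 5.491e-05, so δQ = 0.251 × 5.491e-05 = 1.38e-05.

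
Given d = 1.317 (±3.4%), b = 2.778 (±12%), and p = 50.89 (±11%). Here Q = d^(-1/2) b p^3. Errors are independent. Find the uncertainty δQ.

1.12e+05

Products/powers → add relative errors in quadrature, weighted by exponent:
  (−½·δd/d)² = (-0.5×0.0340)² = 0.000289;  (1·δb/b)² = (1×0.120)² = 0.0144;  (3·δp/p)² = (3×0.110)² = 0.109
δQ/Q = √(0.124) = 0.352
Q = 319000, so δQ = 0.352 × 319000 = 1.12e+05.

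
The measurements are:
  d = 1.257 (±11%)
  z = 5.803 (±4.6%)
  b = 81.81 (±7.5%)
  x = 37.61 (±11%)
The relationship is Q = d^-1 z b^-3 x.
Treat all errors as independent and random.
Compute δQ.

8.8e-05

Q is a product of powers, so relative uncertainties combine in quadrature:
  (-1·δd/d)² = (-1×0.110)² = 0.0121;  (1·δz/z)² = (1×0.0460)² = 0.00212;  (-3·δb/b)² = (-3×0.0750)² = 0.0506;  (1·δx/x)² = (1×0.110)² = 0.0121
δQ/Q = √(0.0769) = 0.277
Q = 0.0003171, so δQ = 0.277 × 0.0003171 = 8.8e-05.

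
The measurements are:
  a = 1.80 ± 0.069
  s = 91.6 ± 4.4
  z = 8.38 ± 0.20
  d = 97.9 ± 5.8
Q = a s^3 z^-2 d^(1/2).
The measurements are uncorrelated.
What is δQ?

Each factor contributes (exponent × relative error)² to (δQ/Q)²:
  (1·δa/a)² = (1×0.0383)² = 0.00147;  (3·δs/s)² = (3×0.0480)² = 0.0208;  (-2·δz/z)² = (-2×0.0239)² = 0.00228;  (½·δd/d)² = (0.5×0.0592)² = 0.000877
δQ/Q = √(0.0254) = 0.159
Q = 1.95e+05, so δQ = 0.159 × 1.95e+05 = 31100.

31100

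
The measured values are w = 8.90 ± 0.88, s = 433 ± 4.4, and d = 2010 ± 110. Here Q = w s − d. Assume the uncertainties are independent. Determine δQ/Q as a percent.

Let p = w·s = 3850. δp/p = √((1·δw/w)² + (1·δs/s)²) = √(0.00978 + 0.000103) = 0.0994, so δp = 383.
Q = p − d: δQ = √(δp² + δd²) = √(1.47e+05 + 12100) = 399
Q = 1840, so δQ/Q = 399/1840 = 0.216.

21.6%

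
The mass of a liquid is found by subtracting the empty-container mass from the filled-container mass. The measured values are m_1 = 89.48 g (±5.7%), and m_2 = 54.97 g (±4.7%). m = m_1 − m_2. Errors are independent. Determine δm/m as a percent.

Absolute uncertainties add in quadrature for a linear combination:
  (δm_1)² = 26.0;  (δm_2)² = 6.67
δm = √(32.7) = 5.72 g
m = 34.51 g, so δm/m = 5.72/34.51 = 0.166.

16.6%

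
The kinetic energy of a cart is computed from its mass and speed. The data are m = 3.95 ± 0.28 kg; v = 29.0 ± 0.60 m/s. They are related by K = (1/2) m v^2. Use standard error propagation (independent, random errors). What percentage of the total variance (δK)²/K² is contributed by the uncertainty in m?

(δK/K)² = (1·δm/m)² + (2·δv/v)²
  m term: (1×0.0709)² = 0.00502
  v term: (2×0.0207)² = 0.00171
Total = 0.00674. Share from m = 0.00502/0.00674 = 0.746.

74.6%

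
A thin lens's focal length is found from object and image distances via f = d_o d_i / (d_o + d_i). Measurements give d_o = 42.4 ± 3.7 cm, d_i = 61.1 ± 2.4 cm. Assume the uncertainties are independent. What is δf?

1.35 cm

∂f/∂d_o = (d_i/(d_o+d_i))² = 0.348;  ∂f/∂d_i = (d_o/(d_o+d_i))² = 0.168
δf = √((∂f/∂d_o · δd_o)² + (∂f/∂d_i · δd_i)²) = √(1.66 + 0.162) = 1.35 cm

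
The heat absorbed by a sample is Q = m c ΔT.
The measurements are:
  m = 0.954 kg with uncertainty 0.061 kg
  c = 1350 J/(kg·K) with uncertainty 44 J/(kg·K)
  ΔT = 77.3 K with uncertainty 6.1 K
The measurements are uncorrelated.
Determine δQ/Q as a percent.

Relative error in a monomial: (δQ/Q)² = Σ (nᵢ · δxᵢ/xᵢ)².
  (1·δm/m)² = (1×0.0639)² = 0.00409;  (1·δc/c)² = (1×0.0326)² = 0.00106;  (1·δΔT/ΔT)² = (1×0.0789)² = 0.00623
δQ/Q = √(0.0114) = 0.107

10.7%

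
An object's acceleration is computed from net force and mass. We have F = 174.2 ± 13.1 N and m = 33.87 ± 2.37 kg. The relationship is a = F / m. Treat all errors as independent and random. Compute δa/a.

Since a is a product/quotient, work with relative uncertainties:
  (1·δF/F)² = (1×0.0752)² = 0.00566;  (-1·δm/m)² = (-1×0.0700)² = 0.00490
δa/a = √(0.0106) = 0.103

0.103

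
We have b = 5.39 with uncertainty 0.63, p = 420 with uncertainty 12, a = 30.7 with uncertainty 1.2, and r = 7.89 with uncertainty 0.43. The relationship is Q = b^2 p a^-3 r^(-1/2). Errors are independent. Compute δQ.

0.0397

Relative error in a monomial: (δQ/Q)² = Σ (nᵢ · δxᵢ/xᵢ)².
  (2·δb/b)² = (2×0.117)² = 0.0546;  (1·δp/p)² = (1×0.0286)² = 0.000816;  (-3·δa/a)² = (-3×0.0391)² = 0.0138;  (−½·δr/r)² = (-0.5×0.0545)² = 0.000743
δQ/Q = √(0.0700) = 0.264
Q = 0.150, so δQ = 0.264 × 0.150 = 0.0397.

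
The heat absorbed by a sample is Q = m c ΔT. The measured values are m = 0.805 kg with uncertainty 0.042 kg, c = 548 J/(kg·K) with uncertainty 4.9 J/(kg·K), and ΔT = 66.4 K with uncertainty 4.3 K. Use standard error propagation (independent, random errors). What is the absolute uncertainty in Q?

2450 J

For a monomial Q ∝ m, c, ΔT, fractional errors add in quadrature:
  (1·δm/m)² = (1×0.0522)² = 0.00272;  (1·δc/c)² = (1×0.00894)² = 8e-05;  (1·δΔT/ΔT)² = (1×0.0648)² = 0.00419
δQ/Q = √(0.00700) = 0.0836
Q = 29300 J, so δQ = 0.0836 × 29300 = 2450 J.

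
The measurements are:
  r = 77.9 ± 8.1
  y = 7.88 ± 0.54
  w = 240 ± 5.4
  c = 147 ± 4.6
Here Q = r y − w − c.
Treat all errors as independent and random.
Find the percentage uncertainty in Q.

Let p = r·y = 614. δp/p = √((1·δr/r)² + (1·δy/y)²) = √(0.0108 + 0.00470) = 0.125, so δp = 76.4.
Q = p − w − c: δQ = √(δp² + δw² + δc²) = √(5840 + 29.2 + 21.2) = 76.8
Q = 227, so δQ/Q = 76.8/227 = 0.338.

33.8%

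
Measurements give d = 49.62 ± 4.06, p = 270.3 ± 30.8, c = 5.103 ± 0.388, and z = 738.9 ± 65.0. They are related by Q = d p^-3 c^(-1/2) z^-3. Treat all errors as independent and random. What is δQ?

1.22e-15

Relative error in a monomial: (δQ/Q)² = Σ (nᵢ · δxᵢ/xᵢ)².
  (1·δd/d)² = (1×0.0818)² = 0.00669;  (-3·δp/p)² = (-3×0.114)² = 0.117;  (−½·δc/c)² = (-0.5×0.0760)² = 0.00145;  (-3·δz/z)² = (-3×0.0880)² = 0.0696
δQ/Q = √(0.195) = 0.441
Q = 2.757e-15, so δQ = 0.441 × 2.757e-15 = 1.22e-15.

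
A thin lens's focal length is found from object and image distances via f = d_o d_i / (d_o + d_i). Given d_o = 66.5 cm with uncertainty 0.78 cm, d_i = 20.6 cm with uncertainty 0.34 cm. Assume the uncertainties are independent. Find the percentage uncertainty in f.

∂f/∂d_o = (d_i/(d_o+d_i))² = 0.0559;  ∂f/∂d_i = (d_o/(d_o+d_i))² = 0.583
δf = √((∂f/∂d_o · δd_o)² + (∂f/∂d_i · δd_i)²) = √(0.00190 + 0.0393) = 0.203 cm
f = 15.7 cm, so δf/f = 0.203/15.7 = 0.0129.

1.29%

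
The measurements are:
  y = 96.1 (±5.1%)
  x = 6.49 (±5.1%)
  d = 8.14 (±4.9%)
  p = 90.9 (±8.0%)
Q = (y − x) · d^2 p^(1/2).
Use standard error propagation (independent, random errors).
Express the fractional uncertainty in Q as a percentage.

Let u = y − x = 89.6. δu = √(δy² + δx²) = √(24.0 + 0.110) = 4.91, so δu/u = 0.0548.
Q is then a monomial in u, d, p:
δQ/Q = √((δu/u)² + (2·δd/d)² + (½·δp/p)²) = √(0.00301 + 0.00960 + 0.00160) = 0.119

11.9%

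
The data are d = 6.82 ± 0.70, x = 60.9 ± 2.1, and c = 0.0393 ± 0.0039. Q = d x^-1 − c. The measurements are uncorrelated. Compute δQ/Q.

Let p = d·x^-1 = 0.112. δp/p = √((1·δd/d)² + (-1·δx/x)²) = √(0.0105 + 0.00119) = 0.108, so δp = 0.0121.
Q = p − c: δQ = √(δp² + δc²) = √(0.000147 + 1.52e-05) = 0.0127
Q = 0.0727, so δQ/Q = 0.0127/0.0727 = 0.175.

0.175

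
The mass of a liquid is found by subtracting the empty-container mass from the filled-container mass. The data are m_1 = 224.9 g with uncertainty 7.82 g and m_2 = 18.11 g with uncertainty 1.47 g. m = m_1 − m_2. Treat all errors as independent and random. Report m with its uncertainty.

For a sum/difference, combine absolute errors in quadrature:
  (δm_1)² = 61.2;  (δm_2)² = 2.16
δm = √(63.3) = 7.96 g
m = 206.8 g.

206.8 ± 7.96 g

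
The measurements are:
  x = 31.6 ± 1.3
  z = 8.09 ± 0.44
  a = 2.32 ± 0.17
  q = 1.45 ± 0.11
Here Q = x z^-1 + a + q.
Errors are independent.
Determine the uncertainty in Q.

0.335

Let p = x·z^-1 = 3.91. δp/p = √((1·δx/x)² + (-1·δz/z)²) = √(0.00169 + 0.00296) = 0.0682, so δp = 0.266.
Q = p + a + q: δQ = √(δp² + δa² + δq²) = √(0.0710 + 0.0289 + 0.0121) = 0.335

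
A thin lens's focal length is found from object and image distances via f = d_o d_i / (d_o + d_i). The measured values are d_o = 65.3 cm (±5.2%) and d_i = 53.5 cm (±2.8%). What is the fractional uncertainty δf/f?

∂f/∂d_o = (d_i/(d_o+d_i))² = 0.203;  ∂f/∂d_i = (d_o/(d_o+d_i))² = 0.302
δf = √((∂f/∂d_o · δd_o)² + (∂f/∂d_i · δd_i)²) = √(0.474 + 0.205) = 0.824 cm
f = 29.4 cm, so δf/f = 0.824/29.4 = 0.0280.

0.0280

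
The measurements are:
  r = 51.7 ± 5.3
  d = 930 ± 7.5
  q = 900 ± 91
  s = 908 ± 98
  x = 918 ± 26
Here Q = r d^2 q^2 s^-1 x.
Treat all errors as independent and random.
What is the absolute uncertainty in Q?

9.27e+12

Relative error in a monomial: (δQ/Q)² = Σ (nᵢ · δxᵢ/xᵢ)².
  (1·δr/r)² = (1×0.103)² = 0.0105;  (2·δd/d)² = (2×0.00806)² = 0.000260;  (2·δq/q)² = (2×0.101)² = 0.0409;  (-1·δs/s)² = (-1×0.108)² = 0.0116;  (1·δx/x)² = (1×0.0283)² = 0.000802
δQ/Q = √(0.0641) = 0.253
Q = 3.66e+13, so δQ = 0.253 × 3.66e+13 = 9.27e+12.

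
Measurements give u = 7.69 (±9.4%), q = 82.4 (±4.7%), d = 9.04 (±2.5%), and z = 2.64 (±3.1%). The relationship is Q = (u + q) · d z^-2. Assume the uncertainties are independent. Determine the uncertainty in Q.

Let w = u + q = 90.1. δw = √(δu² + δq²) = √(0.523 + 15.0) = 3.94, so δw/w = 0.0437.
Q is then a monomial in w, d, z:
δQ/Q = √((δw/w)² + (1·δd/d)² + (-2·δz/z)²) = √(0.00191 + 0.000625 + 0.00384) = 0.0799
Q = 117, so δQ = 0.0799 × 117 = 9.33.

9.33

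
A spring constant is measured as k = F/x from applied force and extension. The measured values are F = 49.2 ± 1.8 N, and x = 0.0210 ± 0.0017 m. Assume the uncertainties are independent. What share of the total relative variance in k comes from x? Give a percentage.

(δk/k)² = (1·δF/F)² + (-1·δx/x)²
  F term: (1×0.0366)² = 0.00134
  x term: (-1×0.0810)² = 0.00655
Total = 0.00789. Share from x = 0.00655/0.00789 = 0.830.

83.0%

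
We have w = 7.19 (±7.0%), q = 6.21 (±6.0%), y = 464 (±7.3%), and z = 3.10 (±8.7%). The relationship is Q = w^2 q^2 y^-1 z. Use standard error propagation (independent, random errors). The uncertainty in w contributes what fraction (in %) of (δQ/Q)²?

(δQ/Q)² = (2·δw/w)² + (2·δq/q)² + (-1·δy/y)² + (1·δz/z)²
  w term: (2×0.0700)² = 0.0196
  q term: (2×0.0600)² = 0.0144
  y term: (-1×0.0730)² = 0.00533
  z term: (1×0.0870)² = 0.00757
Total = 0.0469. Share from w = 0.0196/0.0469 = 0.418.

41.8%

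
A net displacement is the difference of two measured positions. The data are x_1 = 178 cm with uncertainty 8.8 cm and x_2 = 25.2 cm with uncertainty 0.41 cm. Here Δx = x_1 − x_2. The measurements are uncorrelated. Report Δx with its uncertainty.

For a sum/difference, combine absolute errors in quadrature:
  (δx_1)² = 77.4;  (δx_2)² = 0.168
δΔx = √(77.6) = 8.81 cm
Δx = 153 cm.

153 ± 8.81 cm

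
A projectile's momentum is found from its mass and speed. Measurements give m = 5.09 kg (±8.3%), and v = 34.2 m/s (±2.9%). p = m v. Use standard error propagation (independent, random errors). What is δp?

15.3 kg·m/s

Relative error in a monomial: (δp/p)² = Σ (nᵢ · δxᵢ/xᵢ)².
  (1·δm/m)² = (1×0.0830)² = 0.00689;  (1·δv/v)² = (1×0.0290)² = 0.000841
δp/p = √(0.00773) = 0.0879
p = 174 kg·m/s, so δp = 0.0879 × 174 = 15.3 kg·m/s.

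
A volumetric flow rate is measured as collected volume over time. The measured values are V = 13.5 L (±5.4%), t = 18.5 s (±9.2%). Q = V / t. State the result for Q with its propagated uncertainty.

0.730 ± 0.0778 L/s

Since Q is a product/quotient, work with relative uncertainties:
  (1·δV/V)² = (1×0.0540)² = 0.00292;  (-1·δt/t)² = (-1×0.0920)² = 0.00846
δQ/Q = √(0.0114) = 0.107
Q = 0.730 L/s, so δQ = 0.107 × 0.730 = 0.0778 L/s.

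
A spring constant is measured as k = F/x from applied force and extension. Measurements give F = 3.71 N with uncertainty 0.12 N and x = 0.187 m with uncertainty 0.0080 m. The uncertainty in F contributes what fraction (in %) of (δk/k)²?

(δk/k)² = (1·δF/F)² + (-1·δx/x)²
  F term: (1×0.0323)² = 0.00105
  x term: (-1×0.0428)² = 0.00183
Total = 0.00288. Share from F = 0.00105/0.00288 = 0.364.

36.4%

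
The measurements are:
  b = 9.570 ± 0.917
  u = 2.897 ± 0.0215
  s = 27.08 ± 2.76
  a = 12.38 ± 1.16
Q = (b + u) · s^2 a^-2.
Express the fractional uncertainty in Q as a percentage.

28.7%

Let w = b + u = 12.47. δw = √(δb² + δu²) = √(0.841 + 0.000462) = 0.917, so δw/w = 0.0736.
Q is then a monomial in w, s, a:
δQ/Q = √((δw/w)² + (2·δs/s)² + (-2·δa/a)²) = √(0.00541 + 0.0416 + 0.0351) = 0.287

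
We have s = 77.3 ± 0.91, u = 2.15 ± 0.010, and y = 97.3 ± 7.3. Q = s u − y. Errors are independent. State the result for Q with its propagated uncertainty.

68.9 ± 7.60

Let p = s·u = 166. δp/p = √((1·δs/s)² + (1·δu/u)²) = √(0.000139 + 2.16e-05) = 0.0127, so δp = 2.10.
Q = p − y: δQ = √(δp² + δy²) = √(4.43 + 53.3) = 7.60
Q = 68.9.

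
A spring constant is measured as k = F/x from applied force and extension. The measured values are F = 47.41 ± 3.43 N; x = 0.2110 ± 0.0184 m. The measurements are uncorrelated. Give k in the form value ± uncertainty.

224.7 ± 25.5 N/m

Relative error in a monomial: (δk/k)² = Σ (nᵢ · δxᵢ/xᵢ)².
  (1·δF/F)² = (1×0.0723)² = 0.00523;  (-1·δx/x)² = (-1×0.0872)² = 0.00760
δk/k = √(0.0128) = 0.113
k = 224.7 N/m, so δk = 0.113 × 224.7 = 25.5 N/m.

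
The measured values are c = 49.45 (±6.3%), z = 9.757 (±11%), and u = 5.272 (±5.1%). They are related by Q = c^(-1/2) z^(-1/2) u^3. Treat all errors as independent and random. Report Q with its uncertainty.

Products/powers → add relative errors in quadrature, weighted by exponent:
  (−½·δc/c)² = (-0.5×0.0630)² = 0.000992;  (−½·δz/z)² = (-0.5×0.110)² = 0.00302;  (3·δu/u)² = (3×0.0510)² = 0.0234
δQ/Q = √(0.0274) = 0.166
Q = 6.671, so δQ = 0.166 × 6.671 = 1.10.

6.671 ± 1.10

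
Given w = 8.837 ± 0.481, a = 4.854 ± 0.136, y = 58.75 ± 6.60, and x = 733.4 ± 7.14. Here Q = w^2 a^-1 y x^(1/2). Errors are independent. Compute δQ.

4070

For a monomial Q ∝ w^2, a^-1, y, x^(1/2), fractional errors add in quadrature:
  (2·δw/w)² = (2×0.0544)² = 0.0119;  (-1·δa/a)² = (-1×0.0280)² = 0.000785;  (1·δy/y)² = (1×0.112)² = 0.0126;  (½·δx/x)² = (0.5×0.00974)² = 2.37e-05
δQ/Q = √(0.0253) = 0.159
Q = 25600, so δQ = 0.159 × 25600 = 4070.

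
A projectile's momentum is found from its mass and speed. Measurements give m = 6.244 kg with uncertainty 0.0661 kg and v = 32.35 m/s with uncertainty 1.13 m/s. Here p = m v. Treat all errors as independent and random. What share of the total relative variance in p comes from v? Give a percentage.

91.6%

(δp/p)² = (1·δm/m)² + (1·δv/v)²
  m term: (1×0.0106)² = 0.000112
  v term: (1×0.0349)² = 0.00122
Total = 0.00133. Share from v = 0.00122/0.00133 = 0.916.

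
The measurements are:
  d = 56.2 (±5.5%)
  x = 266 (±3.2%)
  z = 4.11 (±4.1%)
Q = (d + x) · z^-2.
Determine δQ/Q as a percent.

Let u = d + x = 322. δu = √(δd² + δx²) = √(9.55 + 72.5) = 9.06, so δu/u = 0.0281.
Q is then a monomial in u, z:
δQ/Q = √((δu/u)² + (-2·δz/z)²) = √(0.000790 + 0.00672) = 0.0867

8.67%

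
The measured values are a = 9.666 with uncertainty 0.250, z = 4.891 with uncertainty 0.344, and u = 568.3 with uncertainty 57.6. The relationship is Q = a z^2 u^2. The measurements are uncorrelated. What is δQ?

Since Q is a product/quotient, work with relative uncertainties:
  (1·δa/a)² = (1×0.0259)² = 0.000669;  (2·δz/z)² = (2×0.0703)² = 0.0198;  (2·δu/u)² = (2×0.101)² = 0.0411
δQ/Q = √(0.0615) = 0.248
Q = 7.468e+07, so δQ = 0.248 × 7.468e+07 = 1.85e+07.

1.85e+07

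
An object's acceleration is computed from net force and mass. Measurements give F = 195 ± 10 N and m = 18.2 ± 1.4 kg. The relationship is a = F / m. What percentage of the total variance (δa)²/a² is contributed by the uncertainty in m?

69.2%

(δa/a)² = (1·δF/F)² + (-1·δm/m)²
  F term: (1×0.0513)² = 0.00263
  m term: (-1×0.0769)² = 0.00592
Total = 0.00855. Share from m = 0.00592/0.00855 = 0.692.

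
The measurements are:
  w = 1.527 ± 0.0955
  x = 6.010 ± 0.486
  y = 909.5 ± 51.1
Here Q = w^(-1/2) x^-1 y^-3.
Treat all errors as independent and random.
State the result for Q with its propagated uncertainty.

(1.790 ± 0.339) × 10^-10

Relative error in a monomial: (δQ/Q)² = Σ (nᵢ · δxᵢ/xᵢ)².
  (−½·δw/w)² = (-0.5×0.0625)² = 0.000978;  (-1·δx/x)² = (-1×0.0809)² = 0.00654;  (-3·δy/y)² = (-3×0.0562)² = 0.0284
δQ/Q = √(0.0359) = 0.190
Q = 1.79e-10, so δQ = 0.190 × 1.79e-10 = 3.39e-11.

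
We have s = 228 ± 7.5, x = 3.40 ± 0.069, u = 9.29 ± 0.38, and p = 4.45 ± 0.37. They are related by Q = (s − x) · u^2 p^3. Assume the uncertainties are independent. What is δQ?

Let w = s − x = 225. δw = √(δs² + δx²) = √(56.2 + 0.00476) = 7.50, so δw/w = 0.0334.
Q is then a monomial in w, u, p:
δQ/Q = √((δw/w)² + (2·δu/u)² + (3·δp/p)²) = √(0.00112 + 0.00669 + 0.0622) = 0.265
Q = 1.71e+06, so δQ = 0.265 × 1.71e+06 = 4.52e+05.

4.52e+05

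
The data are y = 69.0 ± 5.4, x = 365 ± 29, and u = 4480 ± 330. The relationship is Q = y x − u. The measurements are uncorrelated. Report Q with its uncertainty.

20700 ± 2830

Let p = y·x = 25200. δp/p = √((1·δy/y)² + (1·δx/x)²) = √(0.00612 + 0.00631) = 0.112, so δp = 2810.
Q = p − u: δQ = √(δp² + δu²) = √(7.89e+06 + 1.09e+05) = 2830
Q = 20700.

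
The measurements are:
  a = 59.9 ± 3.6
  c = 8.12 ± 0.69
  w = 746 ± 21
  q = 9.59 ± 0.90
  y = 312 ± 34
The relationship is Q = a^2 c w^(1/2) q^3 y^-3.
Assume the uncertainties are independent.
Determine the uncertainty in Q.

10.5

For a monomial Q ∝ a^2, c, w^(1/2), q^3, y^-3, fractional errors add in quadrature:
  (2·δa/a)² = (2×0.0601)² = 0.0144;  (1·δc/c)² = (1×0.0850)² = 0.00722;  (½·δw/w)² = (0.5×0.0282)² = 0.000198;  (3·δq/q)² = (3×0.0938)² = 0.0793;  (-3·δy/y)² = (-3×0.109)² = 0.107
δQ/Q = √(0.208) = 0.456
Q = 23.1, so δQ = 0.456 × 23.1 = 10.5.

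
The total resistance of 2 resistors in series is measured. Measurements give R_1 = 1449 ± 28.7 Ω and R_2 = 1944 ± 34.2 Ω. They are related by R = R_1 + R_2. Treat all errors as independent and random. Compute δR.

44.6 Ω

Sums and differences: (δR)² = Σ (cᵢ δxᵢ)².
  (δR_1)² = 824;  (δR_2)² = 1170
δR = √(1990) = 44.6 Ω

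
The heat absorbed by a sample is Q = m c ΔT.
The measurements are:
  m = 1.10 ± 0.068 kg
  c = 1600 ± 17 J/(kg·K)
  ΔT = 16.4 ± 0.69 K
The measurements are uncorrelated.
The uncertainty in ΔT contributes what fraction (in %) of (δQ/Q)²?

(δQ/Q)² = (1·δm/m)² + (1·δc/c)² + (1·δΔT/ΔT)²
  m term: (1×0.0618)² = 0.00382
  c term: (1×0.0106)² = 0.000113
  ΔT term: (1×0.0421)² = 0.00177
Total = 0.00570. Share from ΔT = 0.00177/0.00570 = 0.310.

31.0%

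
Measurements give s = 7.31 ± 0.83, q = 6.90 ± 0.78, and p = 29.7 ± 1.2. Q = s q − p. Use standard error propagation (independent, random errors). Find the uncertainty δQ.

8.17

Let w = s·q = 50.4. δw/w = √((1·δs/s)² + (1·δq/q)²) = √(0.0129 + 0.0128) = 0.160, so δw = 8.08.
Q = w − p: δQ = √(δw² + δp²) = √(65.3 + 1.44) = 8.17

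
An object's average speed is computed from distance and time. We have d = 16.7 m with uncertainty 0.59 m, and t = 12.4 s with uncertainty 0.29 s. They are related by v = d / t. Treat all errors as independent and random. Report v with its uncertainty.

Since v is a product/quotient, work with relative uncertainties:
  (1·δd/d)² = (1×0.0353)² = 0.00125;  (-1·δt/t)² = (-1×0.0234)² = 0.000547
δv/v = √(0.00180) = 0.0424
v = 1.35 m/s, so δv = 0.0424 × 1.35 = 0.0571 m/s.

1.35 ± 0.0571 m/s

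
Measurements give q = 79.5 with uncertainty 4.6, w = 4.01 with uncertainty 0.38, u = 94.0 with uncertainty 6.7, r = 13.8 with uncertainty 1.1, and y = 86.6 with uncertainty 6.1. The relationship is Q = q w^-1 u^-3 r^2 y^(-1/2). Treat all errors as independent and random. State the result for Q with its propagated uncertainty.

0.000488 ± 0.000142

Products/powers → add relative errors in quadrature, weighted by exponent:
  (1·δq/q)² = (1×0.0579)² = 0.00335;  (-1·δw/w)² = (-1×0.0948)² = 0.00898;  (-3·δu/u)² = (-3×0.0713)² = 0.0457;  (2·δr/r)² = (2×0.0797)² = 0.0254;  (−½·δy/y)² = (-0.5×0.0704)² = 0.00124
δQ/Q = √(0.0847) = 0.291
Q = 0.000488, so δQ = 0.291 × 0.000488 = 0.000142.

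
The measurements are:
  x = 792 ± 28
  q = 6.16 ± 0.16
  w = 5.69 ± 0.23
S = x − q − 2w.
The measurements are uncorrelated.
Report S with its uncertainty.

Sums and differences: (δS)² = Σ (cᵢ δxᵢ)².
  (δx)² = 784;  (δq)² = 0.0256;  (2·δw)² = 0.212
δS = √(784) = 28.0
S = 774.

774 ± 28.0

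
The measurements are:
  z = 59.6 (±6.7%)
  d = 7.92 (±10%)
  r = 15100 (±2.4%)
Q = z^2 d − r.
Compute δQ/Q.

Let p = z^2·d = 28100. δp/p = √((2·δz/z)² + (1·δd/d)²) = √(0.0180 + 0.0100) = 0.167, so δp = 4700.
Q = p − r: δQ = √(δp² + δr²) = √(2.21e+07 + 1.31e+05) = 4720
Q = 13000, so δQ/Q = 4720/13000 = 0.362.

0.362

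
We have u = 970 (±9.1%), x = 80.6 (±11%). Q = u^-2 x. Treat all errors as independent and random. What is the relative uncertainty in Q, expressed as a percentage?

21.3%

Products/powers → add relative errors in quadrature, weighted by exponent:
  (-2·δu/u)² = (-2×0.0910)² = 0.0331;  (1·δx/x)² = (1×0.110)² = 0.0121
δQ/Q = √(0.0452) = 0.213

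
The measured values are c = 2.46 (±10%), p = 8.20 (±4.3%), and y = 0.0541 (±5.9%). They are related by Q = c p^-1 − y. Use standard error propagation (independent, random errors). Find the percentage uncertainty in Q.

13.3%

Let w = c·p^-1 = 0.300. δw/w = √((1·δc/c)² + (-1·δp/p)²) = √(0.0100 + 0.00185) = 0.109, so δw = 0.0327.
Q = w − y: δQ = √(δw² + δy²) = √(0.00107 + 1.02e-05) = 0.0328
Q = 0.246, so δQ/Q = 0.0328/0.246 = 0.133.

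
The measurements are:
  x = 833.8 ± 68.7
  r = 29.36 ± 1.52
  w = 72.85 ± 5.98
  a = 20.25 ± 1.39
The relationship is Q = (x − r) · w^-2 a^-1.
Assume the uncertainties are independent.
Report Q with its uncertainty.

Let u = x − r = 804.4. δu = √(δx² + δr²) = √(4720 + 2.31) = 68.7, so δu/u = 0.0854.
Q is then a monomial in u, w, a:
δQ/Q = √((δu/u)² + (-2·δw/w)² + (-1·δa/a)²) = √(0.00730 + 0.0270 + 0.00471) = 0.197
Q = 0.007485, so δQ = 0.197 × 0.007485 = 0.00148.

0.007485 ± 0.00148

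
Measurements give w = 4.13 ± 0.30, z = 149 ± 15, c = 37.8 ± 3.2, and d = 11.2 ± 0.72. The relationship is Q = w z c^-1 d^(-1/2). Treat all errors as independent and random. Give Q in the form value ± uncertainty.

Since Q is a product/quotient, work with relative uncertainties:
  (1·δw/w)² = (1×0.0726)² = 0.00528;  (1·δz/z)² = (1×0.101)² = 0.0101;  (-1·δc/c)² = (-1×0.0847)² = 0.00717;  (−½·δd/d)² = (-0.5×0.0643)² = 0.00103
δQ/Q = √(0.0236) = 0.154
Q = 4.86, so δQ = 0.154 × 4.86 = 0.747.

4.86 ± 0.747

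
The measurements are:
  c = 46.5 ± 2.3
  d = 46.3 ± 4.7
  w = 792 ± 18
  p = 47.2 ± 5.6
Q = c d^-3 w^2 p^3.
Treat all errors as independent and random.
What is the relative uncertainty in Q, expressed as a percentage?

For a monomial Q ∝ c, d^-3, w^2, p^3, fractional errors add in quadrature:
  (1·δc/c)² = (1×0.0495)² = 0.00245;  (-3·δd/d)² = (-3×0.102)² = 0.0927;  (2·δw/w)² = (2×0.0227)² = 0.00207;  (3·δp/p)² = (3×0.119)² = 0.127
δQ/Q = √(0.224) = 0.473

47.3%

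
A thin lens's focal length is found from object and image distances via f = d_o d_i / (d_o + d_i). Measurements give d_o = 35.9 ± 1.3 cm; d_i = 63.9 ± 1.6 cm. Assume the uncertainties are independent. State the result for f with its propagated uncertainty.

23.0 ± 0.572 cm

∂f/∂d_o = (d_i/(d_o+d_i))² = 0.410;  ∂f/∂d_i = (d_o/(d_o+d_i))² = 0.129
δf = √((∂f/∂d_o · δd_o)² + (∂f/∂d_i · δd_i)²) = √(0.284 + 0.0429) = 0.572 cm
f = 23.0 cm.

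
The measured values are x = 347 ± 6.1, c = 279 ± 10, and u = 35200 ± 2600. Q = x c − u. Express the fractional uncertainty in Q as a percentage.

Let p = x·c = 96800. δp/p = √((1·δx/x)² + (1·δc/c)²) = √(0.000309 + 0.00128) = 0.0399, so δp = 3860.
Q = p − u: δQ = √(δp² + δu²) = √(1.49e+07 + 6.76e+06) = 4660
Q = 61600, so δQ/Q = 4660/61600 = 0.0756.

7.56%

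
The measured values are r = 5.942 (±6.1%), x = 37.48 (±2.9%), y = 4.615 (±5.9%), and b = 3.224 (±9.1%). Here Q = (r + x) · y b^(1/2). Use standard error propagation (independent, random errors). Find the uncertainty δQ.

Let u = r + x = 43.42. δu = √(δr² + δx²) = √(0.131 + 1.18) = 1.15, so δu/u = 0.0264.
Q is then a monomial in u, y, b:
δQ/Q = √((δu/u)² + (1·δy/y)² + (½·δb/b)²) = √(0.000696 + 0.00348 + 0.00207) = 0.0790
Q = 359.8, so δQ = 0.0790 × 359.8 = 28.4.

28.4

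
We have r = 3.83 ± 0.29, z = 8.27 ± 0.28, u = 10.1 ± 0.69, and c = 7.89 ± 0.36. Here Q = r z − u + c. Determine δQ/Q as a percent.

9.30%

Let p = r·z = 31.7. δp/p = √((1·δr/r)² + (1·δz/z)²) = √(0.00573 + 0.00115) = 0.0829, so δp = 2.63.
Q = p − u + c: δQ = √(δp² + δu² + δc²) = √(6.90 + 0.476 + 0.130) = 2.74
Q = 29.5, so δQ/Q = 2.74/29.5 = 0.0930.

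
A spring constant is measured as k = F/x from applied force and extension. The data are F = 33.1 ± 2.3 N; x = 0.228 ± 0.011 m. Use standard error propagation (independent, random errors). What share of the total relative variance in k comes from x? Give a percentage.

32.5%

(δk/k)² = (1·δF/F)² + (-1·δx/x)²
  F term: (1×0.0695)² = 0.00483
  x term: (-1×0.0482)² = 0.00233
Total = 0.00716. Share from x = 0.00233/0.00716 = 0.325.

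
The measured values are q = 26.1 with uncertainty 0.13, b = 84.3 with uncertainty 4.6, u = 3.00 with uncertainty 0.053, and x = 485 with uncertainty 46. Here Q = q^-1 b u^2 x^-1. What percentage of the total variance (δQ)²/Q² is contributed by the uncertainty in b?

(δQ/Q)² = (-1·δq/q)² + (1·δb/b)² + (2·δu/u)² + (-1·δx/x)²
  q term: (-1×0.00498)² = 2.48e-05
  b term: (1×0.0546)² = 0.00298
  u term: (2×0.0177)² = 0.00125
  x term: (-1×0.0948)² = 0.00900
Total = 0.0132. Share from b = 0.00298/0.0132 = 0.225.

22.5%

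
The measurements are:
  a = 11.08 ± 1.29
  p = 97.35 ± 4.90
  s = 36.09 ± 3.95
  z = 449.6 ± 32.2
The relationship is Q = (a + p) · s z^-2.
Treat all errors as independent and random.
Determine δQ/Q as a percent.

18.6%

Let u = a + p = 108.4. δu = √(δa² + δp²) = √(1.66 + 24.0) = 5.07, so δu/u = 0.0467.
Q is then a monomial in u, s, z:
δQ/Q = √((δu/u)² + (1·δs/s)² + (-2·δz/z)²) = √(0.00218 + 0.0120 + 0.0205) = 0.186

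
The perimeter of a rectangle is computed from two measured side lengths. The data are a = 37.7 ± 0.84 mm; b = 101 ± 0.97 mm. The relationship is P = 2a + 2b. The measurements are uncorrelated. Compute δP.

Absolute uncertainties add in quadrature for a linear combination:
  (2·δa)² = 2.82;  (2·δb)² = 3.76
δP = √(6.59) = 2.57 mm

2.57 mm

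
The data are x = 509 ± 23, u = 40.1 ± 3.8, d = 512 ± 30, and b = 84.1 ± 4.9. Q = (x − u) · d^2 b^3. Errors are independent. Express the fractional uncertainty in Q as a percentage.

21.6%

Let w = x − u = 469. δw = √(δx² + δu²) = √(529 + 14.4) = 23.3, so δw/w = 0.0497.
Q is then a monomial in w, d, b:
δQ/Q = √((δw/w)² + (2·δd/d)² + (3·δb/b)²) = √(0.00247 + 0.0137 + 0.0306) = 0.216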